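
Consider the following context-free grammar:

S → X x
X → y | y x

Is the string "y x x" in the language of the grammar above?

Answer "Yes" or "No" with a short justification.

Yes - a valid derivation exists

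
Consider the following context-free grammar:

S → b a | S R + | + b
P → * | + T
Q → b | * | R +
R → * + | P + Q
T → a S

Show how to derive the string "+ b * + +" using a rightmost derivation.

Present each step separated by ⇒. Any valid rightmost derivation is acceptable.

S ⇒ S R + ⇒ S * + + ⇒ + b * + +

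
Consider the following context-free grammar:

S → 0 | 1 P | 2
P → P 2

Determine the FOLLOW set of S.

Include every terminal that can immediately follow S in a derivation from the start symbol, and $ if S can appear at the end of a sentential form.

We compute FOLLOW(S) using the standard algorithm.
FOLLOW(S) starts with {$}.
FIRST(P) = {}
FIRST(S) = {0, 1, 2}
FOLLOW(P) = {$, 2}
FOLLOW(S) = {$}
Therefore, FOLLOW(S) = {$}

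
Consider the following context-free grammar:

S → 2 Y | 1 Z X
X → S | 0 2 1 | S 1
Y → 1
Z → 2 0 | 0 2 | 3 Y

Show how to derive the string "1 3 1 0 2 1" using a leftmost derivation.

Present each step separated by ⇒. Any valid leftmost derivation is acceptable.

S ⇒ 1 Z X ⇒ 1 3 Y X ⇒ 1 3 1 X ⇒ 1 3 1 0 2 1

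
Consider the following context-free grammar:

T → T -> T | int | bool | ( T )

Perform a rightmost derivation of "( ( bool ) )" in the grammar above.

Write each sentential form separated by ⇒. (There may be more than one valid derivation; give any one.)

T ⇒ ( T ) ⇒ ( ( T ) ) ⇒ ( ( bool ) )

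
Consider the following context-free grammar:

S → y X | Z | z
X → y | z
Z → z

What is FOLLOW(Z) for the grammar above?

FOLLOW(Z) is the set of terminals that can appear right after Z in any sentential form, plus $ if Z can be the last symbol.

We compute FOLLOW(Z) using the standard algorithm.
FOLLOW(S) starts with {$}.
FIRST(S) = {y, z}
FIRST(X) = {y, z}
FIRST(Z) = {z}
FOLLOW(S) = {$}
FOLLOW(X) = {$}
FOLLOW(Z) = {$}
Therefore, FOLLOW(Z) = {$}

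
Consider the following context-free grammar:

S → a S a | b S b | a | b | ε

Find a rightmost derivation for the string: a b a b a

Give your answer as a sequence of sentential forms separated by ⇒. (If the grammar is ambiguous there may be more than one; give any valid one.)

S ⇒ a S a ⇒ a b S b a ⇒ a b a b a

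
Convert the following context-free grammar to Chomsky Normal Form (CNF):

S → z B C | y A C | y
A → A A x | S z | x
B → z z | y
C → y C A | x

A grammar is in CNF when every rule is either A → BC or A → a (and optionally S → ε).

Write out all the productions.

TZ → z; TY → y; S → y; TX → x; A → x; B → y; C → x; S → TZ X0; X0 → B C; S → TY X1; X1 → A C; A → A X2; X2 → A TX; A → S TZ; B → TZ TZ; C → TY X3; X3 → C A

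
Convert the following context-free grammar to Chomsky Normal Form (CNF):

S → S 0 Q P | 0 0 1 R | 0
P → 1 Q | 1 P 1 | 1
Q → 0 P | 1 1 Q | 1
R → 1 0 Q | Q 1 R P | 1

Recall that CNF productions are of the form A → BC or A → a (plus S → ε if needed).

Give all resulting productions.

T0 → 0; T1 → 1; S → 0; P → 1; Q → 1; R → 1; S → S X0; X0 → T0 X1; X1 → Q P; S → T0 X2; X2 → T0 X3; X3 → T1 R; P → T1 Q; P → T1 X4; X4 → P T1; Q → T0 P; Q → T1 X5; X5 → T1 Q; R → T1 X6; X6 → T0 Q; R → Q X7; X7 → T1 X8; X8 → R P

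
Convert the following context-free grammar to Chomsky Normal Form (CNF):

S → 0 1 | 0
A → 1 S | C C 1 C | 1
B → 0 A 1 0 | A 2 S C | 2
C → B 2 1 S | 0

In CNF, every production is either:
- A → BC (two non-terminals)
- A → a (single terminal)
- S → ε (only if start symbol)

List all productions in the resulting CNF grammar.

T0 → 0; T1 → 1; S → 0; A → 1; T2 → 2; B → 2; C → 0; S → T0 T1; A → T1 S; A → C X0; X0 → C X1; X1 → T1 C; B → T0 X2; X2 → A X3; X3 → T1 T0; B → A X4; X4 → T2 X5; X5 → S C; C → B X6; X6 → T2 X7; X7 → T1 S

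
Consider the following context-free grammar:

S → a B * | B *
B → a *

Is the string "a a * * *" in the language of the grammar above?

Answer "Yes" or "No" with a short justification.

No - no valid derivation exists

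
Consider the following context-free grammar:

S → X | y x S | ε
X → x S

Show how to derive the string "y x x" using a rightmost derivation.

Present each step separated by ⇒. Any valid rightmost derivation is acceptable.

S ⇒ y x S ⇒ y x X ⇒ y x x S ⇒ y x x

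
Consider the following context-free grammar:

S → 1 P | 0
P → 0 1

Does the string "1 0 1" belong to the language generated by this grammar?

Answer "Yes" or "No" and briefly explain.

Yes - a valid derivation exists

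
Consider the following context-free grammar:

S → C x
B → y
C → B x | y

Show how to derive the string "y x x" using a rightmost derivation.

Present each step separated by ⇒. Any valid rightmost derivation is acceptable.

S ⇒ C x ⇒ B x x ⇒ y x x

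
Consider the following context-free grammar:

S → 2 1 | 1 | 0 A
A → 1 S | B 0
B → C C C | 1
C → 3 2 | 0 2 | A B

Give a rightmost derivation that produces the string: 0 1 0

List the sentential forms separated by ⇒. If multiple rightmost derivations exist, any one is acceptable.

S ⇒ 0 A ⇒ 0 B 0 ⇒ 0 1 0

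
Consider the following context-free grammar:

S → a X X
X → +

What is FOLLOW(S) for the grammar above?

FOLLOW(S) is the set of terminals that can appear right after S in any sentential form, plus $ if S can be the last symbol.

We compute FOLLOW(S) using the standard algorithm.
FOLLOW(S) starts with {$}.
FIRST(S) = {a}
FIRST(X) = {+}
FOLLOW(S) = {$}
FOLLOW(X) = {$, +}
Therefore, FOLLOW(S) = {$}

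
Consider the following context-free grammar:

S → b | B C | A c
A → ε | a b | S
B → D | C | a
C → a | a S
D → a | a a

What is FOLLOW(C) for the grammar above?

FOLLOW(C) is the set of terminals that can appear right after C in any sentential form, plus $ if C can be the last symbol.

We compute FOLLOW(C) using the standard algorithm.
FOLLOW(S) starts with {$}.
FIRST(A) = {a, b, c, ε}
FIRST(B) = {a}
FIRST(C) = {a}
FIRST(D) = {a}
FIRST(S) = {a, b, c}
FOLLOW(A) = {c}
FOLLOW(B) = {a}
FOLLOW(C) = {$, a, c}
FOLLOW(D) = {a}
FOLLOW(S) = {$, a, c}
Therefore, FOLLOW(C) = {$, a, c}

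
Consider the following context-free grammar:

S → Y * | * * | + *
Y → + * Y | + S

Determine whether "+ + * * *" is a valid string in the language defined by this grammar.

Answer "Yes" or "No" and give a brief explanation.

No - no valid derivation exists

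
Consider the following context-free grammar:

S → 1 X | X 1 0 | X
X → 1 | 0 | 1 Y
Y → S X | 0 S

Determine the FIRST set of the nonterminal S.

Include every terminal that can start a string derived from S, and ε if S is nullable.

We compute FIRST(S) using the standard algorithm.
FIRST(S) = {0, 1}
FIRST(X) = {0, 1}
FIRST(Y) = {0, 1}
Therefore, FIRST(S) = {0, 1}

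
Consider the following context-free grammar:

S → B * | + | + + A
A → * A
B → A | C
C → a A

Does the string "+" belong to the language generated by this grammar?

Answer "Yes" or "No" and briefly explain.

Yes - a valid derivation exists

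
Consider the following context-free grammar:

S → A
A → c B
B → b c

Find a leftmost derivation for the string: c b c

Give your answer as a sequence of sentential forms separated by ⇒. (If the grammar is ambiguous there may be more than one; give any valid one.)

S ⇒ A ⇒ c B ⇒ c b c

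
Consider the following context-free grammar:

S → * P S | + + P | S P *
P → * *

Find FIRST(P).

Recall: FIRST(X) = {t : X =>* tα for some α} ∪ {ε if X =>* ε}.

We compute FIRST(P) using the standard algorithm.
FIRST(P) = {*}
FIRST(S) = {*, +}
Therefore, FIRST(P) = {*}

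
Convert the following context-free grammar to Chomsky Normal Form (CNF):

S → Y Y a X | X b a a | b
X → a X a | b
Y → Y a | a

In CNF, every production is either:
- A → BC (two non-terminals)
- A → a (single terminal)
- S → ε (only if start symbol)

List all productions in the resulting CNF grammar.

TA → a; TB → b; S → b; X → b; Y → a; S → Y X0; X0 → Y X1; X1 → TA X; S → X X2; X2 → TB X3; X3 → TA TA; X → TA X4; X4 → X TA; Y → Y TA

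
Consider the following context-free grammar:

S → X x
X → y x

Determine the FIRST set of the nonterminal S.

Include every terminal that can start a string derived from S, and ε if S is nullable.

We compute FIRST(S) using the standard algorithm.
FIRST(S) = {y}
FIRST(X) = {y}
Therefore, FIRST(S) = {y}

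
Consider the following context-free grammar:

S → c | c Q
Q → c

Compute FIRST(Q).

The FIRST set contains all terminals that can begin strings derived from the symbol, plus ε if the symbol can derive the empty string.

We compute FIRST(Q) using the standard algorithm.
FIRST(Q) = {c}
FIRST(S) = {c}
Therefore, FIRST(Q) = {c}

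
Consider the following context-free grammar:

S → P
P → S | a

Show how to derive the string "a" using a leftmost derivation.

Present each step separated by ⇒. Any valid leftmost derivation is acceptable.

S ⇒ P ⇒ S ⇒ P ⇒ a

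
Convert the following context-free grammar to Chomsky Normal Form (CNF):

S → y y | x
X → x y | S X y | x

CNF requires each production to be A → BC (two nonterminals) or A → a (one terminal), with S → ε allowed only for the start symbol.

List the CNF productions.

TY → y; S → x; TX → x; X → x; S → TY TY; X → TX TY; X → S X0; X0 → X TY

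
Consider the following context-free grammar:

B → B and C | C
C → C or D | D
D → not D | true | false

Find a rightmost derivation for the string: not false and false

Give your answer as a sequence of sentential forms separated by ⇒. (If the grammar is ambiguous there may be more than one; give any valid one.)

B ⇒ B and C ⇒ B and D ⇒ B and false ⇒ C and false ⇒ D and false ⇒ not D and false ⇒ not false and false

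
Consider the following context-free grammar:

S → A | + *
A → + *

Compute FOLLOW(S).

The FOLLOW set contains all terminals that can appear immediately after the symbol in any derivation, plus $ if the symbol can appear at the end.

We compute FOLLOW(S) using the standard algorithm.
FOLLOW(S) starts with {$}.
FIRST(A) = {+}
FIRST(S) = {+}
FOLLOW(A) = {$}
FOLLOW(S) = {$}
Therefore, FOLLOW(S) = {$}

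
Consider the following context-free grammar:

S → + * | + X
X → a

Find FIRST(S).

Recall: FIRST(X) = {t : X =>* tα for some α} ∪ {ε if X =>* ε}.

We compute FIRST(S) using the standard algorithm.
FIRST(S) = {+}
FIRST(X) = {a}
Therefore, FIRST(S) = {+}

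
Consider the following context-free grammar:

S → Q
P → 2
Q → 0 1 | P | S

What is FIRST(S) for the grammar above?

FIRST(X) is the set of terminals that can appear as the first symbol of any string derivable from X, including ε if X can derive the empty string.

We compute FIRST(S) using the standard algorithm.
FIRST(P) = {2}
FIRST(Q) = {0, 2}
FIRST(S) = {0, 2}
Therefore, FIRST(S) = {0, 2}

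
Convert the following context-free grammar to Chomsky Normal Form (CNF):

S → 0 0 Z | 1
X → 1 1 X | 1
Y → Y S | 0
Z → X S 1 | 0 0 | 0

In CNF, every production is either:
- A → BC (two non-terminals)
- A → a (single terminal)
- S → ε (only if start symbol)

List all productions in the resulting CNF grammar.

T0 → 0; S → 1; T1 → 1; X → 1; Y → 0; Z → 0; S → T0 X0; X0 → T0 Z; X → T1 X1; X1 → T1 X; Y → Y S; Z → X X2; X2 → S T1; Z → T0 T0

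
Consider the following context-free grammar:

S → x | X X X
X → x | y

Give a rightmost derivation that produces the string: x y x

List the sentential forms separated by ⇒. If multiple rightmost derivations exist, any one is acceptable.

S ⇒ X X X ⇒ X X x ⇒ X y x ⇒ x y x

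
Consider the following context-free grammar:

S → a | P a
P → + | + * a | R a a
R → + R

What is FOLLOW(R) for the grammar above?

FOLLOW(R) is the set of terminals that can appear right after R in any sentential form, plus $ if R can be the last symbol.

We compute FOLLOW(R) using the standard algorithm.
FOLLOW(S) starts with {$}.
FIRST(P) = {+}
FIRST(R) = {+}
FIRST(S) = {+, a}
FOLLOW(P) = {a}
FOLLOW(R) = {a}
FOLLOW(S) = {$}
Therefore, FOLLOW(R) = {a}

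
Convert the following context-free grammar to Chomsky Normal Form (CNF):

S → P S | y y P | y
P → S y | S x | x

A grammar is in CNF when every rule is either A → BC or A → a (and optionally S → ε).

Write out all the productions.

TY → y; S → y; TX → x; P → x; S → P S; S → TY X0; X0 → TY P; P → S TY; P → S TX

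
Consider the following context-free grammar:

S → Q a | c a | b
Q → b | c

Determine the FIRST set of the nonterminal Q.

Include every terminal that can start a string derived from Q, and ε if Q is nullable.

We compute FIRST(Q) using the standard algorithm.
FIRST(Q) = {b, c}
FIRST(S) = {b, c}
Therefore, FIRST(Q) = {b, c}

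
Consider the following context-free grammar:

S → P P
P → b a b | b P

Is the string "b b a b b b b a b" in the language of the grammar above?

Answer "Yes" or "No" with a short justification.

Yes - a valid derivation exists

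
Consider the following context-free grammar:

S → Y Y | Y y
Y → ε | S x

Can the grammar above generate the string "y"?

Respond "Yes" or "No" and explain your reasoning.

Yes - a valid derivation exists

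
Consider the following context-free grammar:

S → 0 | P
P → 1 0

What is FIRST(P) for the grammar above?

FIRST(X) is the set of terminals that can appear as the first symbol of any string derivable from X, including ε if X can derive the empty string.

We compute FIRST(P) using the standard algorithm.
FIRST(P) = {1}
FIRST(S) = {0, 1}
Therefore, FIRST(P) = {1}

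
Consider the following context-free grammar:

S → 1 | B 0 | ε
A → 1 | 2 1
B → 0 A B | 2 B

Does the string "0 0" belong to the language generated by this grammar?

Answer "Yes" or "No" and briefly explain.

No - no valid derivation exists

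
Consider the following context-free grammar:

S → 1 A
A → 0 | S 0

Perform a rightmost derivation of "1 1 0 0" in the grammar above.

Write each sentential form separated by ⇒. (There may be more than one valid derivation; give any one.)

S ⇒ 1 A ⇒ 1 S 0 ⇒ 1 1 A 0 ⇒ 1 1 0 0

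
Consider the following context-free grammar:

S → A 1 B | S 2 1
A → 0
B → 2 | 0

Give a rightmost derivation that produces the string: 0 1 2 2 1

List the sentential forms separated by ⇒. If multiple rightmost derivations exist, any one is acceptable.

S ⇒ S 2 1 ⇒ A 1 B 2 1 ⇒ A 1 2 2 1 ⇒ 0 1 2 2 1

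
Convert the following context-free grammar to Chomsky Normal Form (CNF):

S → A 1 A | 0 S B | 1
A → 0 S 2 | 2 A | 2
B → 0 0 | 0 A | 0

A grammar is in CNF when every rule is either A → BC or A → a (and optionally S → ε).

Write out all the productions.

T1 → 1; T0 → 0; S → 1; T2 → 2; A → 2; B → 0; S → A X0; X0 → T1 A; S → T0 X1; X1 → S B; A → T0 X2; X2 → S T2; A → T2 A; B → T0 T0; B → T0 A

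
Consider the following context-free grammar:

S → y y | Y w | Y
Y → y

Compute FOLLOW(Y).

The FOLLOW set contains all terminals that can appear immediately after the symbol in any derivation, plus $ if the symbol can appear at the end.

We compute FOLLOW(Y) using the standard algorithm.
FOLLOW(S) starts with {$}.
FIRST(S) = {y}
FIRST(Y) = {y}
FOLLOW(S) = {$}
FOLLOW(Y) = {$, w}
Therefore, FOLLOW(Y) = {$, w}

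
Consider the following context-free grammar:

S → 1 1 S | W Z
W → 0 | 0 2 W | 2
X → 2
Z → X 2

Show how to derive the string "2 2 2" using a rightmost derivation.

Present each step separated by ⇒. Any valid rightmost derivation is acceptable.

S ⇒ W Z ⇒ W X 2 ⇒ W 2 2 ⇒ 2 2 2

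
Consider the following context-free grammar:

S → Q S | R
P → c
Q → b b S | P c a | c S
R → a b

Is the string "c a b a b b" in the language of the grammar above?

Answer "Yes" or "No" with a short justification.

No - no valid derivation exists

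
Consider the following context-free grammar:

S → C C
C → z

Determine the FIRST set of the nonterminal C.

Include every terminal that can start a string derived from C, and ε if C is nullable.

We compute FIRST(C) using the standard algorithm.
FIRST(C) = {z}
FIRST(S) = {z}
Therefore, FIRST(C) = {z}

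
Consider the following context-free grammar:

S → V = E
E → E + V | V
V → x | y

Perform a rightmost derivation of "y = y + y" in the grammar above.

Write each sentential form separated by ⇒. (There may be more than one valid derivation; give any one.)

S ⇒ V = E ⇒ V = E + V ⇒ V = E + y ⇒ V = V + y ⇒ V = y + y ⇒ y = y + y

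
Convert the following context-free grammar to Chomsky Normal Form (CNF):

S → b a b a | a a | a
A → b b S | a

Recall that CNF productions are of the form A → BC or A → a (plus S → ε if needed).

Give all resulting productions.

TB → b; TA → a; S → a; A → a; S → TB X0; X0 → TA X1; X1 → TB TA; S → TA TA; A → TB X2; X2 → TB S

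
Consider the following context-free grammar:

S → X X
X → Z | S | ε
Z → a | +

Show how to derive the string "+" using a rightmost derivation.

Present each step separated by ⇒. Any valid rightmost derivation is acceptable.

S ⇒ X X ⇒ X Z ⇒ X + ⇒ +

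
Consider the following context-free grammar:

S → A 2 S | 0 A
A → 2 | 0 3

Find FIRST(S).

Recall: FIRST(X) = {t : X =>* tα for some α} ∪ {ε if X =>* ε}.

We compute FIRST(S) using the standard algorithm.
FIRST(A) = {0, 2}
FIRST(S) = {0, 2}
Therefore, FIRST(S) = {0, 2}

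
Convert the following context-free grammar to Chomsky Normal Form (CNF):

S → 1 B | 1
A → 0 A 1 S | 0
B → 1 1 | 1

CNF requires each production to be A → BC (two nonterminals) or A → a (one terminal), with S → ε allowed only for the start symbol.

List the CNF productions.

T1 → 1; S → 1; T0 → 0; A → 0; B → 1; S → T1 B; A → T0 X0; X0 → A X1; X1 → T1 S; B → T1 T1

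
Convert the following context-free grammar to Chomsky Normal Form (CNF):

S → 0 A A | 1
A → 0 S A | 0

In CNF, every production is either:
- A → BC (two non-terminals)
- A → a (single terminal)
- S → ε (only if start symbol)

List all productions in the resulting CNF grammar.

T0 → 0; S → 1; A → 0; S → T0 X0; X0 → A A; A → T0 X1; X1 → S A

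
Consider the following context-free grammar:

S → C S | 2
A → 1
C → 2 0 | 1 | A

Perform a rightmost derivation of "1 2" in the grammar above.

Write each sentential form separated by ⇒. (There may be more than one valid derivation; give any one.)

S ⇒ C S ⇒ C 2 ⇒ 1 2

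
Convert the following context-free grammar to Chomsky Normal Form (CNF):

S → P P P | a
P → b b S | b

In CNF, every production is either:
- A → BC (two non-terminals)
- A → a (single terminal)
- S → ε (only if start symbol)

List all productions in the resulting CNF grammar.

S → a; TB → b; P → b; S → P X0; X0 → P P; P → TB X1; X1 → TB S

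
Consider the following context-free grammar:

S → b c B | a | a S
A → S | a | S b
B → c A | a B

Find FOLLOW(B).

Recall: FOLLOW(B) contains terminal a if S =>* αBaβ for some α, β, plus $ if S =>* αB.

We compute FOLLOW(B) using the standard algorithm.
FOLLOW(S) starts with {$}.
FIRST(A) = {a, b}
FIRST(B) = {a, c}
FIRST(S) = {a, b}
FOLLOW(A) = {$, b}
FOLLOW(B) = {$, b}
FOLLOW(S) = {$, b}
Therefore, FOLLOW(B) = {$, b}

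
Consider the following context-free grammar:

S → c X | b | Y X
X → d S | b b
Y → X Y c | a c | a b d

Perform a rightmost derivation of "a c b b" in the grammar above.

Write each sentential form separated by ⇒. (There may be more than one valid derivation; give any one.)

S ⇒ Y X ⇒ Y b b ⇒ a c b b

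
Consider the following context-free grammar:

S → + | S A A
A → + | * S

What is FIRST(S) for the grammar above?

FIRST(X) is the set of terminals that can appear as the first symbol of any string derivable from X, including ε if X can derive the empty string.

We compute FIRST(S) using the standard algorithm.
FIRST(A) = {*, +}
FIRST(S) = {+}
Therefore, FIRST(S) = {+}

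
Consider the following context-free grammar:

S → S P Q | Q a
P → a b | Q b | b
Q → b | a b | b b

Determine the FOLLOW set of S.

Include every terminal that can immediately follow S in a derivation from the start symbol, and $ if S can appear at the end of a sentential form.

We compute FOLLOW(S) using the standard algorithm.
FOLLOW(S) starts with {$}.
FIRST(P) = {a, b}
FIRST(Q) = {a, b}
FIRST(S) = {a, b}
FOLLOW(P) = {a, b}
FOLLOW(Q) = {$, a, b}
FOLLOW(S) = {$, a, b}
Therefore, FOLLOW(S) = {$, a, b}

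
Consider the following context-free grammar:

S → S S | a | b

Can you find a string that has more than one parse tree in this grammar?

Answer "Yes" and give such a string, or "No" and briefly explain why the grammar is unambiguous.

Yes - the string 'b a a a b b' has two distinct parse trees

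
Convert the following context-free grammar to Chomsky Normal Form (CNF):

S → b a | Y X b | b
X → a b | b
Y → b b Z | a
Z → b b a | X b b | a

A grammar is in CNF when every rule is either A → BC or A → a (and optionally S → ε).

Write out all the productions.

TB → b; TA → a; S → b; X → b; Y → a; Z → a; S → TB TA; S → Y X0; X0 → X TB; X → TA TB; Y → TB X1; X1 → TB Z; Z → TB X2; X2 → TB TA; Z → X X3; X3 → TB TB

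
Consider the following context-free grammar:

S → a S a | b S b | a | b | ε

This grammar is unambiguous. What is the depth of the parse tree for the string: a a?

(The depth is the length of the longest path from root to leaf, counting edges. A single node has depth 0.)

2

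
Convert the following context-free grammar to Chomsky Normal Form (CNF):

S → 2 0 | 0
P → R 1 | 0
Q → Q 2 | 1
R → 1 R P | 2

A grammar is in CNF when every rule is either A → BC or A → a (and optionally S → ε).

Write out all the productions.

T2 → 2; T0 → 0; S → 0; T1 → 1; P → 0; Q → 1; R → 2; S → T2 T0; P → R T1; Q → Q T2; R → T1 X0; X0 → R P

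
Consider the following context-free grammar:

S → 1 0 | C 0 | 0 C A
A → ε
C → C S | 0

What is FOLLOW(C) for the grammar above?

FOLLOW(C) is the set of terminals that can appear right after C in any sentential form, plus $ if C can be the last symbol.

We compute FOLLOW(C) using the standard algorithm.
FOLLOW(S) starts with {$}.
FIRST(A) = {ε}
FIRST(C) = {0}
FIRST(S) = {0, 1}
FOLLOW(A) = {$, 0, 1}
FOLLOW(C) = {$, 0, 1}
FOLLOW(S) = {$, 0, 1}
Therefore, FOLLOW(C) = {$, 0, 1}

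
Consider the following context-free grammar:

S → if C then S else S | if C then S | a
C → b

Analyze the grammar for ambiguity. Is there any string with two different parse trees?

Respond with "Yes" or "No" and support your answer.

Yes - the string 'if b then if b then if b then a else a' has two distinct parse trees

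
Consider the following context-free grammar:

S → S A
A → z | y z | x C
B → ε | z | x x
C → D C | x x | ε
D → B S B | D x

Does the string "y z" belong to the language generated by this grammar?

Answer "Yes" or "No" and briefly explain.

No - no valid derivation exists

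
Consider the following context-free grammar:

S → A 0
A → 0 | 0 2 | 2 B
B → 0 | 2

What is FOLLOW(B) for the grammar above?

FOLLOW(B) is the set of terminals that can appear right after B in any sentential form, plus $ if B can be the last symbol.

We compute FOLLOW(B) using the standard algorithm.
FOLLOW(S) starts with {$}.
FIRST(A) = {0, 2}
FIRST(B) = {0, 2}
FIRST(S) = {0, 2}
FOLLOW(A) = {0}
FOLLOW(B) = {0}
FOLLOW(S) = {$}
Therefore, FOLLOW(B) = {0}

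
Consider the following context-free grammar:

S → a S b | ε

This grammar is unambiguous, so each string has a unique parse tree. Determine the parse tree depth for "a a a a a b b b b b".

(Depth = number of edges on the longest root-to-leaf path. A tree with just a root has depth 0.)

6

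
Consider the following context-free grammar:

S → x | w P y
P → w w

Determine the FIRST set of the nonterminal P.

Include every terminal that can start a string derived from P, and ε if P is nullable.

We compute FIRST(P) using the standard algorithm.
FIRST(P) = {w}
FIRST(S) = {w, x}
Therefore, FIRST(P) = {w}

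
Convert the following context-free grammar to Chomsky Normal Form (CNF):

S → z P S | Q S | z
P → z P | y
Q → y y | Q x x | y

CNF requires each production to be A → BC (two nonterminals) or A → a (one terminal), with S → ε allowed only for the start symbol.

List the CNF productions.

TZ → z; S → z; P → y; TY → y; TX → x; Q → y; S → TZ X0; X0 → P S; S → Q S; P → TZ P; Q → TY TY; Q → Q X1; X1 → TX TX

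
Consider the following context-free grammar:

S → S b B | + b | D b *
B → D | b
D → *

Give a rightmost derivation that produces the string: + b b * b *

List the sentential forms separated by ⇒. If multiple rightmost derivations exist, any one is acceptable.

S ⇒ S b B ⇒ S b D ⇒ S b * ⇒ S b B b * ⇒ S b D b * ⇒ S b * b * ⇒ + b b * b *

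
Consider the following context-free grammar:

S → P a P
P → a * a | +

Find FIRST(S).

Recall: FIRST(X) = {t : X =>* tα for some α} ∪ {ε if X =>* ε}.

We compute FIRST(S) using the standard algorithm.
FIRST(P) = {+, a}
FIRST(S) = {+, a}
Therefore, FIRST(S) = {+, a}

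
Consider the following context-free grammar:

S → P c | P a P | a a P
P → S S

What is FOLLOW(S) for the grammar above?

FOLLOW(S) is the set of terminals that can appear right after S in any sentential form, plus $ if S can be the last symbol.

We compute FOLLOW(S) using the standard algorithm.
FOLLOW(S) starts with {$}.
FIRST(P) = {a}
FIRST(S) = {a}
FOLLOW(P) = {$, a, c}
FOLLOW(S) = {$, a, c}
Therefore, FOLLOW(S) = {$, a, c}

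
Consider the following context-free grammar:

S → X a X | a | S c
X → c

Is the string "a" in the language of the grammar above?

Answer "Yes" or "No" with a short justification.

Yes - a valid derivation exists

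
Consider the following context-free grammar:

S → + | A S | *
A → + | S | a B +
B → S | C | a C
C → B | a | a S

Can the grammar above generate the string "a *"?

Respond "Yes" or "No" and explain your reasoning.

No - no valid derivation exists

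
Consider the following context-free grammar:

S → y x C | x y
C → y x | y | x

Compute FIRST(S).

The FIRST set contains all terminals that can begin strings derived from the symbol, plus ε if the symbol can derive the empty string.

We compute FIRST(S) using the standard algorithm.
FIRST(C) = {x, y}
FIRST(S) = {x, y}
Therefore, FIRST(S) = {x, y}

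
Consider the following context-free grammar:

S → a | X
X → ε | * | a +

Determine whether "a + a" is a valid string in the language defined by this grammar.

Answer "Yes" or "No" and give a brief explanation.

No - no valid derivation exists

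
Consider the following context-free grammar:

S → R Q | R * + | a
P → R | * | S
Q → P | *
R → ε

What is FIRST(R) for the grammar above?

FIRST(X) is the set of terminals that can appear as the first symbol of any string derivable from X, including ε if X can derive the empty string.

We compute FIRST(R) using the standard algorithm.
FIRST(P) = {*, a, ε}
FIRST(Q) = {*, a, ε}
FIRST(R) = {ε}
FIRST(S) = {*, a, ε}
Therefore, FIRST(R) = {ε}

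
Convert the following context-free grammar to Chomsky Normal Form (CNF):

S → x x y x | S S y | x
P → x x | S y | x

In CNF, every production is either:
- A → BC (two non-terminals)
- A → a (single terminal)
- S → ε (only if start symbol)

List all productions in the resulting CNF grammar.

TX → x; TY → y; S → x; P → x; S → TX X0; X0 → TX X1; X1 → TY TX; S → S X2; X2 → S TY; P → TX TX; P → S TY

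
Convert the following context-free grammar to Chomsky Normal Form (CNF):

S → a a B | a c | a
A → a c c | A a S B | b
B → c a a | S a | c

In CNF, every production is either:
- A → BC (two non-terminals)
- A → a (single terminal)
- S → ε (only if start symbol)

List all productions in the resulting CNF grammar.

TA → a; TC → c; S → a; A → b; B → c; S → TA X0; X0 → TA B; S → TA TC; A → TA X1; X1 → TC TC; A → A X2; X2 → TA X3; X3 → S B; B → TC X4; X4 → TA TA; B → S TA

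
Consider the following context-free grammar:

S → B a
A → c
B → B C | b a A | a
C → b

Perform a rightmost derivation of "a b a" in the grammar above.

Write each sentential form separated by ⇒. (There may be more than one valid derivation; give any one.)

S ⇒ B a ⇒ B C a ⇒ B b a ⇒ a b a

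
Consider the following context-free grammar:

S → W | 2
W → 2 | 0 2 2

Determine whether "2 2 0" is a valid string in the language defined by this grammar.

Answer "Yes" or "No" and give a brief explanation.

No - no valid derivation exists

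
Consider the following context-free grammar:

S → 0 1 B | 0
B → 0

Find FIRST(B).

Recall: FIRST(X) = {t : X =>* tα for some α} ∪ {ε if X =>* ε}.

We compute FIRST(B) using the standard algorithm.
FIRST(B) = {0}
FIRST(S) = {0}
Therefore, FIRST(B) = {0}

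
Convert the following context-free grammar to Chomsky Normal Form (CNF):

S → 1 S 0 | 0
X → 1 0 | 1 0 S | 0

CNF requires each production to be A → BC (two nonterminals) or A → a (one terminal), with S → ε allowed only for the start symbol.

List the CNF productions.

T1 → 1; T0 → 0; S → 0; X → 0; S → T1 X0; X0 → S T0; X → T1 T0; X → T1 X1; X1 → T0 S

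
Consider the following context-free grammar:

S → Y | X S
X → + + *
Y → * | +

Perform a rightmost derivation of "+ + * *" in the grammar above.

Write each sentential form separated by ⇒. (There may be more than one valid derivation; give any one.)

S ⇒ X S ⇒ X Y ⇒ X * ⇒ + + * *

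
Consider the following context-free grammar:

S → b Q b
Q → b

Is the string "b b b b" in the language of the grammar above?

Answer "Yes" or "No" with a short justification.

No - no valid derivation exists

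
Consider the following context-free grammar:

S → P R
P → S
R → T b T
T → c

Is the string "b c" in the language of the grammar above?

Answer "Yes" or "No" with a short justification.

No - no valid derivation exists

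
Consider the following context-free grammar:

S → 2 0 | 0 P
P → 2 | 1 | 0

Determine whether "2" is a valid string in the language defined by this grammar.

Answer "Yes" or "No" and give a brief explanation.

No - no valid derivation exists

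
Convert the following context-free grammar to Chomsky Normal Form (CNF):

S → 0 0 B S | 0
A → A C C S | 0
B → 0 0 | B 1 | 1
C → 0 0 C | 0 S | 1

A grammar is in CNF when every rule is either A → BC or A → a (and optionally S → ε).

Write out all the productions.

T0 → 0; S → 0; A → 0; T1 → 1; B → 1; C → 1; S → T0 X0; X0 → T0 X1; X1 → B S; A → A X2; X2 → C X3; X3 → C S; B → T0 T0; B → B T1; C → T0 X4; X4 → T0 C; C → T0 S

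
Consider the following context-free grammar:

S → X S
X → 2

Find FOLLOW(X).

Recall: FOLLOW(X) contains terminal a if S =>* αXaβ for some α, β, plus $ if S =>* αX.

We compute FOLLOW(X) using the standard algorithm.
FOLLOW(S) starts with {$}.
FIRST(S) = {2}
FIRST(X) = {2}
FOLLOW(S) = {$}
FOLLOW(X) = {2}
Therefore, FOLLOW(X) = {2}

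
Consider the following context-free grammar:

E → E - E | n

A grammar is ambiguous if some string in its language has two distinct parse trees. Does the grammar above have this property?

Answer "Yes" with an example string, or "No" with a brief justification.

Yes - the string 'n - n - n - n - n' has two distinct parse trees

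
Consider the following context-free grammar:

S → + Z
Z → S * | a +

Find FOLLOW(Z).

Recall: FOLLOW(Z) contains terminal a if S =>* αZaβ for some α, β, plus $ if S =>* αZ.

We compute FOLLOW(Z) using the standard algorithm.
FOLLOW(S) starts with {$}.
FIRST(S) = {+}
FIRST(Z) = {+, a}
FOLLOW(S) = {$, *}
FOLLOW(Z) = {$, *}
Therefore, FOLLOW(Z) = {$, *}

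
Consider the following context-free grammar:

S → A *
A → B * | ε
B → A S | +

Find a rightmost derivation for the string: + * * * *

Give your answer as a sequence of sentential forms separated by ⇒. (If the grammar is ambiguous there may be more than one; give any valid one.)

S ⇒ A * ⇒ B * * ⇒ A S * * ⇒ A A * * * ⇒ A B * * * * ⇒ A + * * * * ⇒ + * * * *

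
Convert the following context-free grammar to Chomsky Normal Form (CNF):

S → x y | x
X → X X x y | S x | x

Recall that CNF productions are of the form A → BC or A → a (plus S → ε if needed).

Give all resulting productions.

TX → x; TY → y; S → x; X → x; S → TX TY; X → X X0; X0 → X X1; X1 → TX TY; X → S TX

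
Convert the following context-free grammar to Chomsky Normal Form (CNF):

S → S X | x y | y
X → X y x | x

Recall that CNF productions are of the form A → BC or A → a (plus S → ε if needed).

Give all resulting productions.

TX → x; TY → y; S → y; X → x; S → S X; S → TX TY; X → X X0; X0 → TY TX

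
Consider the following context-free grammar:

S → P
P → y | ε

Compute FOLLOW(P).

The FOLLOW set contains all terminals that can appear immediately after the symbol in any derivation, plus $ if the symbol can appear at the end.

We compute FOLLOW(P) using the standard algorithm.
FOLLOW(S) starts with {$}.
FIRST(P) = {y, ε}
FIRST(S) = {y, ε}
FOLLOW(P) = {$}
FOLLOW(S) = {$}
Therefore, FOLLOW(P) = {$}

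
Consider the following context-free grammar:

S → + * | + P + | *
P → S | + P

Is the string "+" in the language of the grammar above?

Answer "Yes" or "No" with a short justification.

No - no valid derivation exists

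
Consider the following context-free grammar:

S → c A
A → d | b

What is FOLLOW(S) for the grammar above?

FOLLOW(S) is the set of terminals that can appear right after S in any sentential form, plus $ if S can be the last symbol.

We compute FOLLOW(S) using the standard algorithm.
FOLLOW(S) starts with {$}.
FIRST(A) = {b, d}
FIRST(S) = {c}
FOLLOW(A) = {$}
FOLLOW(S) = {$}
Therefore, FOLLOW(S) = {$}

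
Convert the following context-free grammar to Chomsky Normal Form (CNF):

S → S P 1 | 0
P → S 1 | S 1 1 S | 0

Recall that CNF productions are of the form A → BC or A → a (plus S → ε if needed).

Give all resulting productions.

T1 → 1; S → 0; P → 0; S → S X0; X0 → P T1; P → S T1; P → S X1; X1 → T1 X2; X2 → T1 S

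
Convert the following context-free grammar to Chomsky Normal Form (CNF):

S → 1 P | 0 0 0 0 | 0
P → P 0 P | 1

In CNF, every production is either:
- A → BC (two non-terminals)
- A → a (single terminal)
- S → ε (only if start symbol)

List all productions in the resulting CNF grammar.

T1 → 1; T0 → 0; S → 0; P → 1; S → T1 P; S → T0 X0; X0 → T0 X1; X1 → T0 T0; P → P X2; X2 → T0 P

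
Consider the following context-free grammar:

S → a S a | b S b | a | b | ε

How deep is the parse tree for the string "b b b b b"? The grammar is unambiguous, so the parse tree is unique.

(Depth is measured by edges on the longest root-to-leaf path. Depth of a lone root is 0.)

3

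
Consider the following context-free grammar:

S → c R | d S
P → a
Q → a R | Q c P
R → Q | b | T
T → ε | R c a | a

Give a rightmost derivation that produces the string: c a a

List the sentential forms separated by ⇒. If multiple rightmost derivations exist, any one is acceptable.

S ⇒ c R ⇒ c Q ⇒ c a R ⇒ c a T ⇒ c a a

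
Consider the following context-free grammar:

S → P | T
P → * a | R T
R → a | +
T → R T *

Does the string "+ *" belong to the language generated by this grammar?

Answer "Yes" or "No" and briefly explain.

No - no valid derivation exists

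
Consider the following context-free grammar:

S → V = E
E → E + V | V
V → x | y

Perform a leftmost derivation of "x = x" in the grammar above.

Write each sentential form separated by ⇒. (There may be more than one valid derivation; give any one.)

S ⇒ V = E ⇒ x = E ⇒ x = V ⇒ x = x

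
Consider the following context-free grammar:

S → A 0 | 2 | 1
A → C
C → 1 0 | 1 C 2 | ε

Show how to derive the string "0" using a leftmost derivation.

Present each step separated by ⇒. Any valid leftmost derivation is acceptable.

S ⇒ A 0 ⇒ C 0 ⇒ 0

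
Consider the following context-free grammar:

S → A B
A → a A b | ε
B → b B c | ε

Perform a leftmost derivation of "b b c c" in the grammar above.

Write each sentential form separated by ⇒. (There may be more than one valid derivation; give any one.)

S ⇒ A B ⇒ B ⇒ b B c ⇒ b b B c c ⇒ b b c c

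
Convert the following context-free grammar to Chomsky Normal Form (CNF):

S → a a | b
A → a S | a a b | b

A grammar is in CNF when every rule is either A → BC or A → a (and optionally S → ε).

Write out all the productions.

TA → a; S → b; TB → b; A → b; S → TA TA; A → TA S; A → TA X0; X0 → TA TB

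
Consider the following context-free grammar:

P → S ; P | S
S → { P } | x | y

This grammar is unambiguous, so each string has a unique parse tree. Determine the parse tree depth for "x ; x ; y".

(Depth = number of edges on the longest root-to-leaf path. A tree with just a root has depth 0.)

4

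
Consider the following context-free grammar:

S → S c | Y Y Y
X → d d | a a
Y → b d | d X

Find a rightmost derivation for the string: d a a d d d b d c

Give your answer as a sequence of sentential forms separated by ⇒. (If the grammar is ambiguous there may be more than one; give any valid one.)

S ⇒ S c ⇒ Y Y Y c ⇒ Y Y b d c ⇒ Y d X b d c ⇒ Y d d d b d c ⇒ d X d d d b d c ⇒ d a a d d d b d c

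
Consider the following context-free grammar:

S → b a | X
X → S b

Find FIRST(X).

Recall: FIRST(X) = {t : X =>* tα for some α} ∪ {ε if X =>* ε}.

We compute FIRST(X) using the standard algorithm.
FIRST(S) = {b}
FIRST(X) = {b}
Therefore, FIRST(X) = {b}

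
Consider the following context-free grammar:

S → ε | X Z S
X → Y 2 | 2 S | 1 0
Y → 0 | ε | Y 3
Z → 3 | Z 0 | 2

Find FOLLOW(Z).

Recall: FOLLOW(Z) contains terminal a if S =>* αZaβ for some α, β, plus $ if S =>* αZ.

We compute FOLLOW(Z) using the standard algorithm.
FOLLOW(S) starts with {$}.
FIRST(S) = {0, 1, 2, 3, ε}
FIRST(X) = {0, 1, 2, 3}
FIRST(Y) = {0, 3, ε}
FIRST(Z) = {2, 3}
FOLLOW(S) = {$, 2, 3}
FOLLOW(X) = {2, 3}
FOLLOW(Y) = {2, 3}
FOLLOW(Z) = {$, 0, 1, 2, 3}
Therefore, FOLLOW(Z) = {$, 0, 1, 2, 3}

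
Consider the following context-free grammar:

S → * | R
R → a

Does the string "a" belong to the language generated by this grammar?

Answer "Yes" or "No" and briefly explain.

Yes - a valid derivation exists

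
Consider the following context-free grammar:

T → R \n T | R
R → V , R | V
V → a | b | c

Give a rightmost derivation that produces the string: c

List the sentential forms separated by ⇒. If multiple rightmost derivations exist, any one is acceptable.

T ⇒ R ⇒ V ⇒ c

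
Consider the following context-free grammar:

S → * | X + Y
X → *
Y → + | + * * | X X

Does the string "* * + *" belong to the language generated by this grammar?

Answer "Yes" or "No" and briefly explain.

No - no valid derivation exists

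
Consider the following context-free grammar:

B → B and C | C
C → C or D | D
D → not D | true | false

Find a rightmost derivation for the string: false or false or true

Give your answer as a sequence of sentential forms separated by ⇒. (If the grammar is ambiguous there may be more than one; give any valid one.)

B ⇒ C ⇒ C or D ⇒ C or true ⇒ C or D or true ⇒ C or false or true ⇒ D or false or true ⇒ false or false or true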